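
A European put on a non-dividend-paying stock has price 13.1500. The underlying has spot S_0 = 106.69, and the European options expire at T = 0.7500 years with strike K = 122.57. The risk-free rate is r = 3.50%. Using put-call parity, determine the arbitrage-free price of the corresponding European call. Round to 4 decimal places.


Put-call parity: C - P = S_0 * exp(-qT) - K * exp(-rT).
S_0 * exp(-qT) = 106.6900 * 1.00000000 = 106.69000000
K * exp(-rT) = 122.5700 * 0.97409154 = 119.39439960
C = P + S*exp(-qT) - K*exp(-rT)
C = 13.1500 + 106.69000000 - 119.39439960 = 0.4456

Answer: Call price = 0.4456


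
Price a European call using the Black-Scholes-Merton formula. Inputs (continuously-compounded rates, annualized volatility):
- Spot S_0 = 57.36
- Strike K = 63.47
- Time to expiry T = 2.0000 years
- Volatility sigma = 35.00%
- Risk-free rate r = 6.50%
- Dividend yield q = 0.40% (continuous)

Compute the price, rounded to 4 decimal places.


Answer: Price = 11.6030

Derivation:
d1 = (ln(S/K) + (r - q + 0.5*sigma^2) * T) / (sigma * sqrt(T)) = 0.28946900
d2 = d1 - sigma * sqrt(T) = -0.20550575
exp(-rT) = 0.87809543; exp(-qT) = 0.99203191
C = S_0 * exp(-qT) * N(d1) - K * exp(-rT) * N(d2)
N(d1) = 0.61388875; N(d2) = 0.41858850
C = 57.3600 * 0.99203191 * 0.61388875 - 63.4700 * 0.87809543 * 0.41858850 = 11.6030


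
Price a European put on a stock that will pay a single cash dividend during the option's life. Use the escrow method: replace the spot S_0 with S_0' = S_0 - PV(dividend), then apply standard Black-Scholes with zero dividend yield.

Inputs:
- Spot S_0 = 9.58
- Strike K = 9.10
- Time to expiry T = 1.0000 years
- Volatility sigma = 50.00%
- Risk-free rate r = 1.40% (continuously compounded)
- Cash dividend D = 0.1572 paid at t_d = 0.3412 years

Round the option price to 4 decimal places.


Answer: Price = 1.5994

Derivation:
PV(D) = D * exp(-r * t_d) = 0.1572 * 0.99523459 = 0.15645088
S_0' = S_0 - PV(D) = 9.5800 - 0.15645088 = 9.42354912
d1 = (ln(S_0'/K) + (r + sigma^2/2)*T) / (sigma*sqrt(T)) = 0.34787474
d2 = d1 - sigma*sqrt(T) = -0.15212526
exp(-rT) = 0.98609754
N(-d1) = 0.36396713; N(-d2) = 0.56045593
P = K * exp(-rT) * N(-d2) - S_0' * N(-d1) = 9.1000 * 0.98609754 * 0.56045593 - 9.42354912 * 0.36396713 = 1.5994


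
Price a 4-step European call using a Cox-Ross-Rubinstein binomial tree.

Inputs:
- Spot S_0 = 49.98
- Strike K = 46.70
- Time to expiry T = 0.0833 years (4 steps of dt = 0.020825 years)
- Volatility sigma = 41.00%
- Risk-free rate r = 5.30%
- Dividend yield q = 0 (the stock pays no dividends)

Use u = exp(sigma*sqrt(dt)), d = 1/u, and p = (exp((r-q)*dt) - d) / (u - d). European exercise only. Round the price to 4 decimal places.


dt = T/N = 0.020825
u = exp(sigma*sqrt(dt)) = 1.060952; d = 1/u = 0.942550
p = (exp((r-q)*dt) - d) / (u - d) = 0.494540
Discount per step: exp(-r*dt) = 0.998897
Stock lattice S(k, i) with i counting down-moves:
  k=0: S(0,0) = 49.9800
  k=1: S(1,0) = 53.0264; S(1,1) = 47.1086
  k=2: S(2,0) = 56.2584; S(2,1) = 49.9800; S(2,2) = 44.4022
  k=3: S(3,0) = 59.6875; S(3,1) = 53.0264; S(3,2) = 47.1086; S(3,3) = 41.8513
  k=4: S(4,0) = 63.3256; S(4,1) = 56.2584; S(4,2) = 49.9800; S(4,3) = 44.4022; S(4,4) = 39.4469
Terminal payoffs V(N, i) = max(S_T - K, 0):
  V(4,0) = 16.625569; V(4,1) = 9.558439; V(4,2) = 3.280000; V(4,3) = 0.000000; V(4,4) = 0.000000
Backward induction: V(k, i) = exp(-r*dt) * [p * V(k+1, i) + (1-p) * V(k+1, i+1)].
  V(3,0) = exp(-r*dt) * [p*16.625569 + (1-p)*9.558439] = 13.039016
  V(3,1) = exp(-r*dt) * [p*9.558439 + (1-p)*3.280000] = 6.377894
  V(3,2) = exp(-r*dt) * [p*3.280000 + (1-p)*0.000000] = 1.620301
  V(3,3) = exp(-r*dt) * [p*0.000000 + (1-p)*0.000000] = 0.000000
  V(2,0) = exp(-r*dt) * [p*13.039016 + (1-p)*6.377894] = 9.661413
  V(2,1) = exp(-r*dt) * [p*6.377894 + (1-p)*1.620301] = 3.968736
  V(2,2) = exp(-r*dt) * [p*1.620301 + (1-p)*0.000000] = 0.800419
  V(1,0) = exp(-r*dt) * [p*9.661413 + (1-p)*3.968736] = 6.776507
  V(1,1) = exp(-r*dt) * [p*3.968736 + (1-p)*0.800419] = 2.364666
  V(0,0) = exp(-r*dt) * [p*6.776507 + (1-p)*2.364666] = 4.541481

Answer: Price = V(0,0) = 4.5415


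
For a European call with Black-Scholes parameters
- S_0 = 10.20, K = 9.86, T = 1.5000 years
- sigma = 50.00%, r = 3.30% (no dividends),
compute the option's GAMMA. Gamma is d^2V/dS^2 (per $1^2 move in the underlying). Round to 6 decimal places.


d1 = 0.4423803814; d2 = -0.1699920543
phi(d1) = 0.3617547677; exp(-qT) = 1.0000000000; exp(-rT) = 0.9517051581
Gamma = exp(-qT) * phi(d1) / (S * sigma * sqrt(T)) = 1.0000000000 * 0.3617547677 / (10.2000 * 0.5000 * 1.2247448714) = 0.057916

Answer: Gamma = 0.057916


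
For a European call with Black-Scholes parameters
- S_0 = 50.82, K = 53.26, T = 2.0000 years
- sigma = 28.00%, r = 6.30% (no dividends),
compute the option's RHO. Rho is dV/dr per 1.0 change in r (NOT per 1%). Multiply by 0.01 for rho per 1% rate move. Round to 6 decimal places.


d1 = 0.3977586698; d2 = 0.0017788723
phi(d1) = 0.3685995285; exp(-qT) = 1.0000000000; exp(-rT) = 0.8816148468
N(d2) = 0.5007096670
Rho = K*T*exp(-rT)*N(d2) = 53.2600 * 2.0000 * 0.8816148468 * 0.5007096670 = 47.021451

Answer: Rho = 47.021451


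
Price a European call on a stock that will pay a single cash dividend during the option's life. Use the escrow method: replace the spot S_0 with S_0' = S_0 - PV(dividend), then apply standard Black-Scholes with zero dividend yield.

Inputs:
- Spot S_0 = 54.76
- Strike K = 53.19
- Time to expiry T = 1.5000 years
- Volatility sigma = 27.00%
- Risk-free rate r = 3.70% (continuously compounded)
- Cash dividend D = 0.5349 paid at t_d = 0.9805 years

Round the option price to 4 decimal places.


Answer: Price = 9.0034

Derivation:
PV(D) = D * exp(-r * t_d) = 0.5349 * 0.96437168 = 0.51584241
S_0' = S_0 - PV(D) = 54.7600 - 0.51584241 = 54.24415759
d1 = (ln(S_0'/K) + (r + sigma^2/2)*T) / (sigma*sqrt(T)) = 0.39252282
d2 = d1 - sigma*sqrt(T) = 0.06184170
exp(-rT) = 0.94601202
N(d1) = 0.65266402; N(d2) = 0.52465555
C = S_0' * N(d1) - K * exp(-rT) * N(d2) = 54.24415759 * 0.65266402 - 53.1900 * 0.94601202 * 0.52465555 = 9.0034


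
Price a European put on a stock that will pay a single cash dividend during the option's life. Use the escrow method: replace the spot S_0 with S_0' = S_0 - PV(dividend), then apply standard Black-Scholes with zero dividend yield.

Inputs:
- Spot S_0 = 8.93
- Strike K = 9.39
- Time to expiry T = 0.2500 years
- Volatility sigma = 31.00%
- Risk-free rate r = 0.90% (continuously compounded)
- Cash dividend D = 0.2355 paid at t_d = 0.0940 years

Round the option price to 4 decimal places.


PV(D) = D * exp(-r * t_d) = 0.2355 * 0.99915436 = 0.23530085
S_0' = S_0 - PV(D) = 8.9300 - 0.23530085 = 8.69469915
d1 = (ln(S_0'/K) + (r + sigma^2/2)*T) / (sigma*sqrt(T)) = -0.40431772
d2 = d1 - sigma*sqrt(T) = -0.55931772
exp(-rT) = 0.99775253
N(-d1) = 0.65701045; N(-d2) = 0.71202755
P = K * exp(-rT) * N(-d2) - S_0' * N(-d1) = 9.3900 * 0.99775253 * 0.71202755 - 8.69469915 * 0.65701045 = 0.9584

Answer: Price = 0.9584


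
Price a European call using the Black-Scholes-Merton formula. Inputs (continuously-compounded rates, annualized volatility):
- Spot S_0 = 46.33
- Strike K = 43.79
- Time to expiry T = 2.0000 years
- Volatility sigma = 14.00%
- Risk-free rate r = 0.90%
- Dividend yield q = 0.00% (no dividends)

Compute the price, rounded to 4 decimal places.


Answer: Price = 5.4279

Derivation:
d1 = (ln(S/K) + (r - q + 0.5*sigma^2) * T) / (sigma * sqrt(T)) = 0.47469199
d2 = d1 - sigma * sqrt(T) = 0.27670209
exp(-rT) = 0.98216103; exp(-qT) = 1.00000000
C = S_0 * exp(-qT) * N(d1) - K * exp(-rT) * N(d2)
N(d1) = 0.68249674; N(d2) = 0.60899557
C = 46.3300 * 1.00000000 * 0.68249674 - 43.7900 * 0.98216103 * 0.60899557 = 5.4279


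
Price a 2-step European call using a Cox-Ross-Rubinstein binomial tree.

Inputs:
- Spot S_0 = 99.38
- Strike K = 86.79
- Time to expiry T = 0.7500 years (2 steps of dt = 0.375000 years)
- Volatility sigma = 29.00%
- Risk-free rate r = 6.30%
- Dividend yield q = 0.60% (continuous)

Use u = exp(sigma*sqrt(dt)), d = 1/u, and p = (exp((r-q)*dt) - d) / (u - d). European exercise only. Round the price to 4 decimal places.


dt = T/N = 0.375000
u = exp(sigma*sqrt(dt)) = 1.194333; d = 1/u = 0.837287
p = (exp((r-q)*dt) - d) / (u - d) = 0.516230
Discount per step: exp(-r*dt) = 0.976652
Stock lattice S(k, i) with i counting down-moves:
  k=0: S(0,0) = 99.3800
  k=1: S(1,0) = 118.6928; S(1,1) = 83.2096
  k=2: S(2,0) = 141.7588; S(2,1) = 99.3800; S(2,2) = 69.6704
Terminal payoffs V(N, i) = max(S_T - K, 0):
  V(2,0) = 54.968783; V(2,1) = 12.590000; V(2,2) = 0.000000
Backward induction: V(k, i) = exp(-r*dt) * [p * V(k+1, i) + (1-p) * V(k+1, i+1)].
  V(1,0) = exp(-r*dt) * [p*54.968783 + (1-p)*12.590000] = 33.662454
  V(1,1) = exp(-r*dt) * [p*12.590000 + (1-p)*0.000000] = 6.347588
  V(0,0) = exp(-r*dt) * [p*33.662454 + (1-p)*6.347588] = 19.970910

Answer: Price = V(0,0) = 19.9709


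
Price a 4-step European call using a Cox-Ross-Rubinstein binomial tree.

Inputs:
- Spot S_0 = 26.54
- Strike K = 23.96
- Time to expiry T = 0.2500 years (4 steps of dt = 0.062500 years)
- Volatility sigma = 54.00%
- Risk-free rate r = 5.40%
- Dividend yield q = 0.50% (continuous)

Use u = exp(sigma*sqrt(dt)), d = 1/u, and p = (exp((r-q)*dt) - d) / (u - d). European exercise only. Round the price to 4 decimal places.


Answer: Price = V(0,0) = 4.4862

Derivation:
dt = T/N = 0.062500
u = exp(sigma*sqrt(dt)) = 1.144537; d = 1/u = 0.873716
p = (exp((r-q)*dt) - d) / (u - d) = 0.477627
Discount per step: exp(-r*dt) = 0.996631
Stock lattice S(k, i) with i counting down-moves:
  k=0: S(0,0) = 26.5400
  k=1: S(1,0) = 30.3760; S(1,1) = 23.1884
  k=2: S(2,0) = 34.7665; S(2,1) = 26.5400; S(2,2) = 20.2601
  k=3: S(3,0) = 39.7915; S(3,1) = 30.3760; S(3,2) = 23.1884; S(3,3) = 17.7016
  k=4: S(4,0) = 45.5428; S(4,1) = 34.7665; S(4,2) = 26.5400; S(4,3) = 20.2601; S(4,4) = 15.4661
Terminal payoffs V(N, i) = max(S_T - K, 0):
  V(4,0) = 21.582822; V(4,1) = 10.806457; V(4,2) = 2.580000; V(4,3) = 0.000000; V(4,4) = 0.000000
Backward induction: V(k, i) = exp(-r*dt) * [p * V(k+1, i) + (1-p) * V(k+1, i+1)].
  V(3,0) = exp(-r*dt) * [p*21.582822 + (1-p)*10.806457] = 15.899784
  V(3,1) = exp(-r*dt) * [p*10.806457 + (1-p)*2.580000] = 6.487244
  V(3,2) = exp(-r*dt) * [p*2.580000 + (1-p)*0.000000] = 1.228125
  V(3,3) = exp(-r*dt) * [p*0.000000 + (1-p)*0.000000] = 0.000000
  V(2,0) = exp(-r*dt) * [p*15.899784 + (1-p)*6.487244] = 10.945920
  V(2,1) = exp(-r*dt) * [p*6.487244 + (1-p)*1.228125] = 3.727419
  V(2,2) = exp(-r*dt) * [p*1.228125 + (1-p)*0.000000] = 0.584609
  V(1,0) = exp(-r*dt) * [p*10.945920 + (1-p)*3.727419] = 7.150993
  V(1,1) = exp(-r*dt) * [p*3.727419 + (1-p)*0.584609] = 2.078672
  V(0,0) = exp(-r*dt) * [p*7.150993 + (1-p)*2.078672] = 4.486181


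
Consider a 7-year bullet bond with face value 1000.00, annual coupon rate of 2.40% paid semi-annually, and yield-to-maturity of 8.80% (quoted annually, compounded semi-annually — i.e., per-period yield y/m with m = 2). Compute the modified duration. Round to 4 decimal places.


Answer: Modified duration = 6.0706

Derivation:
Coupon per period c = face * coupon_rate / m = 12.000000
Periods per year m = 2; per-period yield y/m = 0.044000
Number of cashflows N = 14
Cashflows (t years, CF_t, discount factor 1/(1+y/m)^(m*t), PV):
  t = 0.5000: CF_t = 12.000000, DF = 0.957854, PV = 11.494253
  t = 1.0000: CF_t = 12.000000, DF = 0.917485, PV = 11.009821
  t = 1.5000: CF_t = 12.000000, DF = 0.878817, PV = 10.545805
  t = 2.0000: CF_t = 12.000000, DF = 0.841779, PV = 10.101346
  t = 2.5000: CF_t = 12.000000, DF = 0.806302, PV = 9.675619
  t = 3.0000: CF_t = 12.000000, DF = 0.772320, PV = 9.267834
  t = 3.5000: CF_t = 12.000000, DF = 0.739770, PV = 8.877236
  t = 4.0000: CF_t = 12.000000, DF = 0.708592, PV = 8.503099
  t = 4.5000: CF_t = 12.000000, DF = 0.678728, PV = 8.144731
  t = 5.0000: CF_t = 12.000000, DF = 0.650122, PV = 7.801467
  t = 5.5000: CF_t = 12.000000, DF = 0.622722, PV = 7.472669
  t = 6.0000: CF_t = 12.000000, DF = 0.596477, PV = 7.157729
  t = 6.5000: CF_t = 12.000000, DF = 0.571339, PV = 6.856062
  t = 7.0000: CF_t = 1012.000000, DF = 0.547259, PV = 553.826243
Price P = sum_t PV_t = 670.733915
First compute Macaulay numerator sum_t t * PV_t:
  t * PV_t at t = 0.5000: 5.747126
  t * PV_t at t = 1.0000: 11.009821
  t * PV_t at t = 1.5000: 15.818708
  t * PV_t at t = 2.0000: 20.202692
  t * PV_t at t = 2.5000: 24.189047
  t * PV_t at t = 3.0000: 27.803502
  t * PV_t at t = 3.5000: 31.070325
  t * PV_t at t = 4.0000: 34.012398
  t * PV_t at t = 4.5000: 36.651291
  t * PV_t at t = 5.0000: 39.007334
  t * PV_t at t = 5.5000: 41.099681
  t * PV_t at t = 6.0000: 42.946375
  t * PV_t at t = 6.5000: 44.564406
  t * PV_t at t = 7.0000: 3876.783703
Macaulay duration D = 4250.906409 / 670.733915 = 6.337694
Modified duration = D / (1 + y/m) = 6.337694 / (1 + 0.044000) = 6.070588


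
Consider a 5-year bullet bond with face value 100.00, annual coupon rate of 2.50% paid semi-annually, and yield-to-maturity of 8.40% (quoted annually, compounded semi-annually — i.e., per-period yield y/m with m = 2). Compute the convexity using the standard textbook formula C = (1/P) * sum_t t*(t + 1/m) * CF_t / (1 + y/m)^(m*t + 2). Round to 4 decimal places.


Coupon per period c = face * coupon_rate / m = 1.250000
Periods per year m = 2; per-period yield y/m = 0.042000
Number of cashflows N = 10
Cashflows (t years, CF_t, discount factor 1/(1+y/m)^(m*t), PV):
  t = 0.5000: CF_t = 1.250000, DF = 0.959693, PV = 1.199616
  t = 1.0000: CF_t = 1.250000, DF = 0.921010, PV = 1.151263
  t = 1.5000: CF_t = 1.250000, DF = 0.883887, PV = 1.104859
  t = 2.0000: CF_t = 1.250000, DF = 0.848260, PV = 1.060325
  t = 2.5000: CF_t = 1.250000, DF = 0.814069, PV = 1.017587
  t = 3.0000: CF_t = 1.250000, DF = 0.781257, PV = 0.976571
  t = 3.5000: CF_t = 1.250000, DF = 0.749766, PV = 0.937208
  t = 4.0000: CF_t = 1.250000, DF = 0.719545, PV = 0.899432
  t = 4.5000: CF_t = 1.250000, DF = 0.690543, PV = 0.863178
  t = 5.0000: CF_t = 101.250000, DF = 0.662709, PV = 67.099277
Price P = sum_t PV_t = 76.309316
Convexity numerator sum_t t*(t + 1/m) * CF_t / (1+y/m)^(m*t + 2):
  t = 0.5000: term = 0.552429
  t = 1.0000: term = 1.590488
  t = 1.5000: term = 3.052760
  t = 2.0000: term = 4.882854
  t = 2.5000: term = 7.029060
  t = 3.0000: term = 9.444034
  t = 3.5000: term = 12.084497
  t = 4.0000: term = 14.910950
  t = 4.5000: term = 17.887417
  t = 5.0000: term = 1699.476244
Convexity = (1/P) * sum = 1770.910733 / 76.309316 = 23.207006

Answer: Convexity = 23.2070


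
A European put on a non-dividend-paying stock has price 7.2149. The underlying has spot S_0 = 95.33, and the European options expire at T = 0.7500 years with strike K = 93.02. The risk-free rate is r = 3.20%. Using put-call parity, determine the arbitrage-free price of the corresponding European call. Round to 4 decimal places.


Put-call parity: C - P = S_0 * exp(-qT) - K * exp(-rT).
S_0 * exp(-qT) = 95.3300 * 1.00000000 = 95.33000000
K * exp(-rT) = 93.0200 * 0.97628571 = 90.81409672
C = P + S*exp(-qT) - K*exp(-rT)
C = 7.2149 + 95.33000000 - 90.81409672 = 11.7308

Answer: Call price = 11.7308


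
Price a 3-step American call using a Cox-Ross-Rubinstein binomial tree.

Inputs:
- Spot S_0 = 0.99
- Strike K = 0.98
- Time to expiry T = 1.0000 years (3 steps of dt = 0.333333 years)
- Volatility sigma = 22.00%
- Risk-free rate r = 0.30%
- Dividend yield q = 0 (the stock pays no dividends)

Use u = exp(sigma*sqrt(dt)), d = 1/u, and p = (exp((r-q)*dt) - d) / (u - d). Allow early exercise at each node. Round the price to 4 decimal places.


Answer: Price = V(0,0) = 0.1000

Derivation:
dt = T/N = 0.333333
u = exp(sigma*sqrt(dt)) = 1.135436; d = 1/u = 0.880719
p = (exp((r-q)*dt) - d) / (u - d) = 0.472216
Discount per step: exp(-r*dt) = 0.999000
Stock lattice S(k, i) with i counting down-moves:
  k=0: S(0,0) = 0.9900
  k=1: S(1,0) = 1.1241; S(1,1) = 0.8719
  k=2: S(2,0) = 1.2763; S(2,1) = 0.9900; S(2,2) = 0.7679
  k=3: S(3,0) = 1.4492; S(3,1) = 1.1241; S(3,2) = 0.8719; S(3,3) = 0.6763
Terminal payoffs V(N, i) = max(S_T - K, 0):
  V(3,0) = 0.469184; V(3,1) = 0.144082; V(3,2) = 0.000000; V(3,3) = 0.000000
Backward induction: V(k, i) = exp(-r*dt) * [p * V(k+1, i) + (1-p) * V(k+1, i+1)]; then take max(V_cont, immediate exercise) for American.
  V(2,0) = exp(-r*dt) * [p*0.469184 + (1-p)*0.144082] = 0.297303; exercise = 0.296324; V(2,0) = max -> 0.297303
  V(2,1) = exp(-r*dt) * [p*0.144082 + (1-p)*0.000000] = 0.067970; exercise = 0.010000; V(2,1) = max -> 0.067970
  V(2,2) = exp(-r*dt) * [p*0.000000 + (1-p)*0.000000] = 0.000000; exercise = 0.000000; V(2,2) = max -> 0.000000
  V(1,0) = exp(-r*dt) * [p*0.297303 + (1-p)*0.067970] = 0.176089; exercise = 0.144082; V(1,0) = max -> 0.176089
  V(1,1) = exp(-r*dt) * [p*0.067970 + (1-p)*0.000000] = 0.032064; exercise = 0.000000; V(1,1) = max -> 0.032064
  V(0,0) = exp(-r*dt) * [p*0.176089 + (1-p)*0.032064] = 0.099975; exercise = 0.010000; V(0,0) = max -> 0.099975


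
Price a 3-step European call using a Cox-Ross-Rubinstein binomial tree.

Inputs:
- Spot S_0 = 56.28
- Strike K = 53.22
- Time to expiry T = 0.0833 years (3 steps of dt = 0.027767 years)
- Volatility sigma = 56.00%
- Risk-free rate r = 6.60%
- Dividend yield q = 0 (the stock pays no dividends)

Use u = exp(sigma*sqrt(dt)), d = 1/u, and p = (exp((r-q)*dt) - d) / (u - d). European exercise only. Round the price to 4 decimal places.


dt = T/N = 0.027767
u = exp(sigma*sqrt(dt)) = 1.097807; d = 1/u = 0.910907
p = (exp((r-q)*dt) - d) / (u - d) = 0.486502
Discount per step: exp(-r*dt) = 0.998169
Stock lattice S(k, i) with i counting down-moves:
  k=0: S(0,0) = 56.2800
  k=1: S(1,0) = 61.7846; S(1,1) = 51.2658
  k=2: S(2,0) = 67.8276; S(2,1) = 56.2800; S(2,2) = 46.6984
  k=3: S(3,0) = 74.4616; S(3,1) = 61.7846; S(3,2) = 51.2658; S(3,3) = 42.5379
Terminal payoffs V(N, i) = max(S_T - K, 0):
  V(3,0) = 21.241575; V(3,1) = 8.564585; V(3,2) = 0.000000; V(3,3) = 0.000000
Backward induction: V(k, i) = exp(-r*dt) * [p * V(k+1, i) + (1-p) * V(k+1, i+1)].
  V(2,0) = exp(-r*dt) * [p*21.241575 + (1-p)*8.564585] = 14.704999
  V(2,1) = exp(-r*dt) * [p*8.564585 + (1-p)*0.000000] = 4.159063
  V(2,2) = exp(-r*dt) * [p*0.000000 + (1-p)*0.000000] = 0.000000
  V(1,0) = exp(-r*dt) * [p*14.704999 + (1-p)*4.159063] = 9.272678
  V(1,1) = exp(-r*dt) * [p*4.159063 + (1-p)*0.000000] = 2.019690
  V(0,0) = exp(-r*dt) * [p*9.272678 + (1-p)*2.019690] = 5.538128

Answer: Price = V(0,0) = 5.5381


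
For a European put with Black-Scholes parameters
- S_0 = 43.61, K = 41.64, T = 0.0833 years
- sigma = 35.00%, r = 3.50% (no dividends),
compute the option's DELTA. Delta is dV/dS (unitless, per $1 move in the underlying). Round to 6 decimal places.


d1 = 0.5369725187; d2 = 0.4359564309
phi(d1) = 0.3453806019; exp(-qT) = 1.0000000000; exp(-rT) = 0.9970887459
N(-d1) = 0.2956432985
Delta = -exp(-qT) * N(-d1) = -1.0000000000 * 0.2956432985 = -0.295643

Answer: Delta = -0.295643


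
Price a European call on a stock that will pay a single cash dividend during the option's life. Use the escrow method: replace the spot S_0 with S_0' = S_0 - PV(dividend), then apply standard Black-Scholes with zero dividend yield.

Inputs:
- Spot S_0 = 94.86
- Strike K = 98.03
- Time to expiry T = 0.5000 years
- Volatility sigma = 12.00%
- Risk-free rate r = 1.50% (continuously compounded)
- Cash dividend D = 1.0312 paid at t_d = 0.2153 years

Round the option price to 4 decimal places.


Answer: Price = 1.7921

Derivation:
PV(D) = D * exp(-r * t_d) = 1.0312 * 0.99677571 = 1.02787511
S_0' = S_0 - PV(D) = 94.8600 - 1.02787511 = 93.83212489
d1 = (ln(S_0'/K) + (r + sigma^2/2)*T) / (sigma*sqrt(T)) = -0.38497573
d2 = d1 - sigma*sqrt(T) = -0.46982855
exp(-rT) = 0.99252805
N(d1) = 0.35012770; N(d2) = 0.31923876
C = S_0' * N(d1) - K * exp(-rT) * N(d2) = 93.83212489 * 0.35012770 - 98.0300 * 0.99252805 * 0.31923876 = 1.7921


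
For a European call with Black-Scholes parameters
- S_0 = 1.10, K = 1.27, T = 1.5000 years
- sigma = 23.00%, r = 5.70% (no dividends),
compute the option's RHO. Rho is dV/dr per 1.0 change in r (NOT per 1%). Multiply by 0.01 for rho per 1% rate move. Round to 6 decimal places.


Answer: Rho = 0.636799

Derivation:
d1 = -0.0657873329; d2 = -0.3474786533
phi(d1) = 0.3980799081; exp(-qT) = 1.0000000000; exp(-rT) = 0.9180531431
N(d2) = 0.3641158764
Rho = K*T*exp(-rT)*N(d2) = 1.2700 * 1.5000 * 0.9180531431 * 0.3641158764 = 0.636799


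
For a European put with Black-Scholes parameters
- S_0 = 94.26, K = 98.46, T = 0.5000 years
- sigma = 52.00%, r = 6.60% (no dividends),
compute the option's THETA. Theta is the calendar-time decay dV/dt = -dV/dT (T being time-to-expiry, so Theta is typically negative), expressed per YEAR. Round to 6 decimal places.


Answer: Theta = -9.988624

Derivation:
d1 = 0.1550373695; d2 = -0.2126581567
phi(d1) = 0.3941763716; exp(-qT) = 1.0000000000; exp(-rT) = 0.9675385596
Theta = -S*exp(-qT)*phi(d1)*sigma/(2*sqrt(T)) + r*K*exp(-rT)*N(-d2) - q*S*exp(-qT)*N(-d1)
N(-d1) = 0.4383959284; N(-d2) = 0.5842031969; sqrt(T) = 0.7071067812
Term 1 = -94.2600 * 1.0000000000 * 0.3941763716 * 0.5200 / (2 * 0.7071067812) = -13.6617510982
Term 2 = 0.0660 * 98.4600 * 0.9675385596 * 0.5842031969 = 3.6731272855
Term 3 = 0 (no dividend yield, q = 0)
Theta = -13.6617510982 + (3.6731272855) + (0.0000000000) = -9.988624


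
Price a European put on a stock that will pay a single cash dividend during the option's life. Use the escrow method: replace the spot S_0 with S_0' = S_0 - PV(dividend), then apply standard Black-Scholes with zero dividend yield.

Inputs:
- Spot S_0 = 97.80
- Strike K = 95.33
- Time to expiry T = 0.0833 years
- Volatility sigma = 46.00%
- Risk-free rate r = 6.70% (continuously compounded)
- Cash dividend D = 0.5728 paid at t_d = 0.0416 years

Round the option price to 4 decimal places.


Answer: Price = 3.9589

Derivation:
PV(D) = D * exp(-r * t_d) = 0.5728 * 0.99721668 = 0.57120571
S_0' = S_0 - PV(D) = 97.8000 - 0.57120571 = 97.22879429
d1 = (ln(S_0'/K) + (r + sigma^2/2)*T) / (sigma*sqrt(T)) = 0.25697168
d2 = d1 - sigma*sqrt(T) = 0.12420768
exp(-rT) = 0.99443445
N(-d1) = 0.39860032; N(-d2) = 0.45057542
P = K * exp(-rT) * N(-d2) - S_0' * N(-d1) = 95.3300 * 0.99443445 * 0.45057542 - 97.22879429 * 0.39860032 = 3.9589


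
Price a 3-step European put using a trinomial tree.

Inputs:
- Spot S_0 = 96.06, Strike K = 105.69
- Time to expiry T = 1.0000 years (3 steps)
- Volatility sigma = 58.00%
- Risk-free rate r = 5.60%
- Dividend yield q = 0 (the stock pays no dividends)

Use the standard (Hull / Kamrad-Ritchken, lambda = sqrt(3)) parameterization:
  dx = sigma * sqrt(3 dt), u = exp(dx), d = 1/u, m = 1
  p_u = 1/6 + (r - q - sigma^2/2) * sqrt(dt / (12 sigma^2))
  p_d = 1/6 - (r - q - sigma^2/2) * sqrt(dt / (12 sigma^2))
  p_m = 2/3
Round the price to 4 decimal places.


dt = T/N = 0.333333; dx = sigma*sqrt(3*dt) = 0.580000
u = exp(dx) = 1.786038; d = 1/u = 0.559898
p_u = 0.134425, p_m = 0.666667, p_d = 0.198908
Discount per step: exp(-r*dt) = 0.981506
Stock lattice S(k, j) with j the centered position index:
  k=0: S(0,+0) = 96.0600
  k=1: S(1,-1) = 53.7838; S(1,+0) = 96.0600; S(1,+1) = 171.5669
  k=2: S(2,-2) = 30.1135; S(2,-1) = 53.7838; S(2,+0) = 96.0600; S(2,+1) = 171.5669; S(2,+2) = 306.4250
  k=3: S(3,-3) = 16.8605; S(3,-2) = 30.1135; S(3,-1) = 53.7838; S(3,+0) = 96.0600; S(3,+1) = 171.5669; S(3,+2) = 306.4250; S(3,+3) = 547.2868
Terminal payoffs V(N, j) = max(K - S_T, 0):
  V(3,-3) = 88.829510; V(3,-2) = 75.576517; V(3,-1) = 51.906163; V(3,+0) = 9.630000; V(3,+1) = 0.000000; V(3,+2) = 0.000000; V(3,+3) = 0.000000
Backward induction: V(k, j) = exp(-r*dt) * [p_u * V(k+1, j+1) + p_m * V(k+1, j) + p_d * V(k+1, j-1)]
  V(2,-2) = exp(-r*dt) * [p_u*51.906163 + p_m*75.576517 + p_d*88.829510] = 73.643167
  V(2,-1) = exp(-r*dt) * [p_u*9.630000 + p_m*51.906163 + p_d*75.576517] = 49.989500
  V(2,+0) = exp(-r*dt) * [p_u*0.000000 + p_m*9.630000 + p_d*51.906163] = 16.434888
  V(2,+1) = exp(-r*dt) * [p_u*0.000000 + p_m*0.000000 + p_d*9.630000] = 1.880060
  V(2,+2) = exp(-r*dt) * [p_u*0.000000 + p_m*0.000000 + p_d*0.000000] = 0.000000
  V(1,-1) = exp(-r*dt) * [p_u*16.434888 + p_m*49.989500 + p_d*73.643167] = 49.255741
  V(1,+0) = exp(-r*dt) * [p_u*1.880060 + p_m*16.434888 + p_d*49.989500] = 20.761447
  V(1,+1) = exp(-r*dt) * [p_u*0.000000 + p_m*1.880060 + p_d*16.434888] = 4.438770
  V(0,+0) = exp(-r*dt) * [p_u*4.438770 + p_m*20.761447 + p_d*49.255741] = 23.786820

Answer: Price = V(0,0) = 23.7868


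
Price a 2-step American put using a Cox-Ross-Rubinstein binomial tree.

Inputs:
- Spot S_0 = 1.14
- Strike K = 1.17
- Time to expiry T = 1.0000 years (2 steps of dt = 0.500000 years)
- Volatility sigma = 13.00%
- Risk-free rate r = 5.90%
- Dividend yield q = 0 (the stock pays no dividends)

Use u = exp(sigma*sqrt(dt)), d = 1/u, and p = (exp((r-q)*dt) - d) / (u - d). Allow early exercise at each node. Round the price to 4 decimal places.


dt = T/N = 0.500000
u = exp(sigma*sqrt(dt)) = 1.096281; d = 1/u = 0.912175
p = (exp((r-q)*dt) - d) / (u - d) = 0.639655
Discount per step: exp(-r*dt) = 0.970931
Stock lattice S(k, i) with i counting down-moves:
  k=0: S(0,0) = 1.1400
  k=1: S(1,0) = 1.2498; S(1,1) = 1.0399
  k=2: S(2,0) = 1.3701; S(2,1) = 1.1400; S(2,2) = 0.9486
Terminal payoffs V(N, i) = max(K - S_T, 0):
  V(2,0) = 0.000000; V(2,1) = 0.030000; V(2,2) = 0.221449
Backward induction: V(k, i) = exp(-r*dt) * [p * V(k+1, i) + (1-p) * V(k+1, i+1)]; then take max(V_cont, immediate exercise) for American.
  V(1,0) = exp(-r*dt) * [p*0.000000 + (1-p)*0.030000] = 0.010496; exercise = 0.000000; V(1,0) = max -> 0.010496
  V(1,1) = exp(-r*dt) * [p*0.030000 + (1-p)*0.221449] = 0.096110; exercise = 0.130121; V(1,1) = max -> 0.130121
  V(0,0) = exp(-r*dt) * [p*0.010496 + (1-p)*0.130121] = 0.052044; exercise = 0.030000; V(0,0) = max -> 0.052044

Answer: Price = V(0,0) = 0.0520


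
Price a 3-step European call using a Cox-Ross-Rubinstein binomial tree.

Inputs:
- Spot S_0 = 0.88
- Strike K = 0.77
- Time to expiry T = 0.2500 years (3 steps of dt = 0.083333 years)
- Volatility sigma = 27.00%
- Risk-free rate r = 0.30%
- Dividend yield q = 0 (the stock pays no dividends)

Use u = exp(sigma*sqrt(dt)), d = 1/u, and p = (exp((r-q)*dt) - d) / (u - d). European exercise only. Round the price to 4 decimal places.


Answer: Price = V(0,0) = 0.1208

Derivation:
dt = T/N = 0.083333
u = exp(sigma*sqrt(dt)) = 1.081060; d = 1/u = 0.925018
p = (exp((r-q)*dt) - d) / (u - d) = 0.482127
Discount per step: exp(-r*dt) = 0.999750
Stock lattice S(k, i) with i counting down-moves:
  k=0: S(0,0) = 0.8800
  k=1: S(1,0) = 0.9513; S(1,1) = 0.8140
  k=2: S(2,0) = 1.0284; S(2,1) = 0.8800; S(2,2) = 0.7530
  k=3: S(3,0) = 1.1118; S(3,1) = 0.9513; S(3,2) = 0.8140; S(3,3) = 0.6965
Terminal payoffs V(N, i) = max(S_T - K, 0):
  V(3,0) = 0.341815; V(3,1) = 0.181333; V(3,2) = 0.044016; V(3,3) = 0.000000
Backward induction: V(k, i) = exp(-r*dt) * [p * V(k+1, i) + (1-p) * V(k+1, i+1)].
  V(2,0) = exp(-r*dt) * [p*0.341815 + (1-p)*0.181333] = 0.258641
  V(2,1) = exp(-r*dt) * [p*0.181333 + (1-p)*0.044016] = 0.110192
  V(2,2) = exp(-r*dt) * [p*0.044016 + (1-p)*0.000000] = 0.021216
  V(1,0) = exp(-r*dt) * [p*0.258641 + (1-p)*0.110192] = 0.181718
  V(1,1) = exp(-r*dt) * [p*0.110192 + (1-p)*0.021216] = 0.064098
  V(0,0) = exp(-r*dt) * [p*0.181718 + (1-p)*0.064098] = 0.120775


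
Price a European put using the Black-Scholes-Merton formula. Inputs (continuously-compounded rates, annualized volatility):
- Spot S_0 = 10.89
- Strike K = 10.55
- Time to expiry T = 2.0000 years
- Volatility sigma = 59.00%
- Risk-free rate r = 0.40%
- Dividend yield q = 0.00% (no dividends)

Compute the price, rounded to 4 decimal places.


Answer: Price = 3.2456

Derivation:
d1 = (ln(S/K) + (r - q + 0.5*sigma^2) * T) / (sigma * sqrt(T)) = 0.46479576
d2 = d1 - sigma * sqrt(T) = -0.36959024
exp(-rT) = 0.99203191; exp(-qT) = 1.00000000
P = K * exp(-rT) * N(-d2) - S_0 * exp(-qT) * N(-d1)
N(-d1) = 0.32103886; N(-d2) = 0.64415609
P = 10.5500 * 0.99203191 * 0.64415609 - 10.8900 * 1.00000000 * 0.32103886 = 3.2456


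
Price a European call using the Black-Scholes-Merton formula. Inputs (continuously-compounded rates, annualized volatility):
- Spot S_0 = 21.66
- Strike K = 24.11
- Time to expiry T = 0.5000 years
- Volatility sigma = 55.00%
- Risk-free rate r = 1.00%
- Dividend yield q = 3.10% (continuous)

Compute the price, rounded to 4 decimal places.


Answer: Price = 2.3185

Derivation:
d1 = (ln(S/K) + (r - q + 0.5*sigma^2) * T) / (sigma * sqrt(T)) = -0.10808307
d2 = d1 - sigma * sqrt(T) = -0.49699180
exp(-rT) = 0.99501248; exp(-qT) = 0.98461951
C = S_0 * exp(-qT) * N(d1) - K * exp(-rT) * N(d2)
N(d1) = 0.45696490; N(d2) = 0.30959742
C = 21.6600 * 0.98461951 * 0.45696490 - 24.1100 * 0.99501248 * 0.30959742 = 2.3185


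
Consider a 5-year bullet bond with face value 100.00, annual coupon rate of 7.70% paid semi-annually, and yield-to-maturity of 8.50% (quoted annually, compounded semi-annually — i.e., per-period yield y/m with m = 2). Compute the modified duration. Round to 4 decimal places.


Answer: Modified duration = 4.0562

Derivation:
Coupon per period c = face * coupon_rate / m = 3.850000
Periods per year m = 2; per-period yield y/m = 0.042500
Number of cashflows N = 10
Cashflows (t years, CF_t, discount factor 1/(1+y/m)^(m*t), PV):
  t = 0.5000: CF_t = 3.850000, DF = 0.959233, PV = 3.693046
  t = 1.0000: CF_t = 3.850000, DF = 0.920127, PV = 3.542490
  t = 1.5000: CF_t = 3.850000, DF = 0.882616, PV = 3.398072
  t = 2.0000: CF_t = 3.850000, DF = 0.846634, PV = 3.259541
  t = 2.5000: CF_t = 3.850000, DF = 0.812119, PV = 3.126658
  t = 3.0000: CF_t = 3.850000, DF = 0.779011, PV = 2.999193
  t = 3.5000: CF_t = 3.850000, DF = 0.747253, PV = 2.876923
  t = 4.0000: CF_t = 3.850000, DF = 0.716789, PV = 2.759639
  t = 4.5000: CF_t = 3.850000, DF = 0.687568, PV = 2.647135
  t = 5.0000: CF_t = 103.850000, DF = 0.659537, PV = 68.492949
Price P = sum_t PV_t = 96.795645
First compute Macaulay numerator sum_t t * PV_t:
  t * PV_t at t = 0.5000: 1.846523
  t * PV_t at t = 1.0000: 3.542490
  t * PV_t at t = 1.5000: 5.097108
  t * PV_t at t = 2.0000: 6.519082
  t * PV_t at t = 2.5000: 7.816646
  t * PV_t at t = 3.0000: 8.997578
  t * PV_t at t = 3.5000: 10.069232
  t * PV_t at t = 4.0000: 11.038555
  t * PV_t at t = 4.5000: 11.912109
  t * PV_t at t = 5.0000: 342.464744
Macaulay duration D = 409.304065 / 96.795645 = 4.228538
Modified duration = D / (1 + y/m) = 4.228538 / (1 + 0.042500) = 4.056152


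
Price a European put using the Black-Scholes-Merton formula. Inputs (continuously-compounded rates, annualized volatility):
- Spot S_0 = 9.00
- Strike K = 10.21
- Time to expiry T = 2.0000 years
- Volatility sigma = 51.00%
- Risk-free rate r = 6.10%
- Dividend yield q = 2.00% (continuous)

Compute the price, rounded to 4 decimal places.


Answer: Price = 2.6897

Derivation:
d1 = (ln(S/K) + (r - q + 0.5*sigma^2) * T) / (sigma * sqrt(T)) = 0.29942082
d2 = d1 - sigma * sqrt(T) = -0.42182809
exp(-rT) = 0.88514837; exp(-qT) = 0.96078944
P = K * exp(-rT) * N(-d2) - S_0 * exp(-qT) * N(-d1)
N(-d1) = 0.38230949; N(-d2) = 0.66342475
P = 10.2100 * 0.88514837 * 0.66342475 - 9.0000 * 0.96078944 * 0.38230949 = 2.6897


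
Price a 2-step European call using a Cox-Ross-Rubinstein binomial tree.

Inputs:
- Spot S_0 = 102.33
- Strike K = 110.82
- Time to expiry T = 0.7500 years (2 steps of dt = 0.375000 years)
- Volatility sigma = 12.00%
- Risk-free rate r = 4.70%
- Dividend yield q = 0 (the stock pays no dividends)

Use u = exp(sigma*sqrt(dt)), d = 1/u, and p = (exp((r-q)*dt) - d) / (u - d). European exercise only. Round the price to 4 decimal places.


Answer: Price = V(0,0) = 2.7022

Derivation:
dt = T/N = 0.375000
u = exp(sigma*sqrt(dt)) = 1.076252; d = 1/u = 0.929150
p = (exp((r-q)*dt) - d) / (u - d) = 0.602514
Discount per step: exp(-r*dt) = 0.982529
Stock lattice S(k, i) with i counting down-moves:
  k=0: S(0,0) = 102.3300
  k=1: S(1,0) = 110.1329; S(1,1) = 95.0800
  k=2: S(2,0) = 118.5307; S(2,1) = 102.3300; S(2,2) = 88.3436
Terminal payoffs V(N, i) = max(S_T - K, 0):
  V(2,0) = 7.710732; V(2,1) = 0.000000; V(2,2) = 0.000000
Backward induction: V(k, i) = exp(-r*dt) * [p * V(k+1, i) + (1-p) * V(k+1, i+1)].
  V(1,0) = exp(-r*dt) * [p*7.710732 + (1-p)*0.000000] = 4.564661
  V(1,1) = exp(-r*dt) * [p*0.000000 + (1-p)*0.000000] = 0.000000
  V(0,0) = exp(-r*dt) * [p*4.564661 + (1-p)*0.000000] = 2.702224


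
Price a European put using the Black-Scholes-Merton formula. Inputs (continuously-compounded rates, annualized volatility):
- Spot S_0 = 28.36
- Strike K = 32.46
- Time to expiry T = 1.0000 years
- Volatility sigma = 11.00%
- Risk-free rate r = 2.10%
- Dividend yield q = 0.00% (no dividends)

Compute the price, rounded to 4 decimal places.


Answer: Price = 3.6817

Derivation:
d1 = (ln(S/K) + (r - q + 0.5*sigma^2) * T) / (sigma * sqrt(T)) = -0.98162600
d2 = d1 - sigma * sqrt(T) = -1.09162600
exp(-rT) = 0.97921896; exp(-qT) = 1.00000000
P = K * exp(-rT) * N(-d2) - S_0 * exp(-qT) * N(-d1)
N(-d1) = 0.83685793; N(-d2) = 0.86250124
P = 32.4600 * 0.97921896 * 0.86250124 - 28.3600 * 1.00000000 * 0.83685793 = 3.6817


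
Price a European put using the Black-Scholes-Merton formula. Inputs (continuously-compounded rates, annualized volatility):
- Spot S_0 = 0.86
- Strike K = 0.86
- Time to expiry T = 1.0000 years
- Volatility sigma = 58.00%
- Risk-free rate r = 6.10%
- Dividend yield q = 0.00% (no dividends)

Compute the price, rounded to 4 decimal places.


Answer: Price = 0.1660

Derivation:
d1 = (ln(S/K) + (r - q + 0.5*sigma^2) * T) / (sigma * sqrt(T)) = 0.39517241
d2 = d1 - sigma * sqrt(T) = -0.18482759
exp(-rT) = 0.94082324; exp(-qT) = 1.00000000
P = K * exp(-rT) * N(-d2) - S_0 * exp(-qT) * N(-d1)
N(-d1) = 0.34635782; N(-d2) = 0.57331787
P = 0.8600 * 0.94082324 * 0.57331787 - 0.8600 * 1.00000000 * 0.34635782 = 0.1660


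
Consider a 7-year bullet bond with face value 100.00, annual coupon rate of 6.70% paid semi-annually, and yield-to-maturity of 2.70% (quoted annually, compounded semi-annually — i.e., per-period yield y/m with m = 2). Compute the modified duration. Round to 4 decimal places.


Coupon per period c = face * coupon_rate / m = 3.350000
Periods per year m = 2; per-period yield y/m = 0.013500
Number of cashflows N = 14
Cashflows (t years, CF_t, discount factor 1/(1+y/m)^(m*t), PV):
  t = 0.5000: CF_t = 3.350000, DF = 0.986680, PV = 3.305377
  t = 1.0000: CF_t = 3.350000, DF = 0.973537, PV = 3.261349
  t = 1.5000: CF_t = 3.350000, DF = 0.960569, PV = 3.217907
  t = 2.0000: CF_t = 3.350000, DF = 0.947774, PV = 3.175044
  t = 2.5000: CF_t = 3.350000, DF = 0.935150, PV = 3.132752
  t = 3.0000: CF_t = 3.350000, DF = 0.922694, PV = 3.091023
  t = 3.5000: CF_t = 3.350000, DF = 0.910403, PV = 3.049850
  t = 4.0000: CF_t = 3.350000, DF = 0.898276, PV = 3.009226
  t = 4.5000: CF_t = 3.350000, DF = 0.886311, PV = 2.969142
  t = 5.0000: CF_t = 3.350000, DF = 0.874505, PV = 2.929593
  t = 5.5000: CF_t = 3.350000, DF = 0.862857, PV = 2.890570
  t = 6.0000: CF_t = 3.350000, DF = 0.851363, PV = 2.852067
  t = 6.5000: CF_t = 3.350000, DF = 0.840023, PV = 2.814077
  t = 7.0000: CF_t = 103.350000, DF = 0.828834, PV = 85.659974
Price P = sum_t PV_t = 125.357954
First compute Macaulay numerator sum_t t * PV_t:
  t * PV_t at t = 0.5000: 1.652689
  t * PV_t at t = 1.0000: 3.261349
  t * PV_t at t = 1.5000: 4.826861
  t * PV_t at t = 2.0000: 6.350089
  t * PV_t at t = 2.5000: 7.831880
  t * PV_t at t = 3.0000: 9.273070
  t * PV_t at t = 3.5000: 10.674476
  t * PV_t at t = 4.0000: 12.036903
  t * PV_t at t = 4.5000: 13.361141
  t * PV_t at t = 5.0000: 14.647965
  t * PV_t at t = 5.5000: 15.898136
  t * PV_t at t = 6.0000: 17.112404
  t * PV_t at t = 6.5000: 18.291502
  t * PV_t at t = 7.0000: 599.619818
Macaulay duration D = 734.838284 / 125.357954 = 5.861920
Modified duration = D / (1 + y/m) = 5.861920 / (1 + 0.013500) = 5.783838

Answer: Modified duration = 5.7838


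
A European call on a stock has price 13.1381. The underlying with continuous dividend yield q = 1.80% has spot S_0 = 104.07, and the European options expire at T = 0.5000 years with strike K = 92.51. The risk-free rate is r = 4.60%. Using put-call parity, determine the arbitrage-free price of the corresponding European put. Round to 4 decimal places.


Put-call parity: C - P = S_0 * exp(-qT) - K * exp(-rT).
S_0 * exp(-qT) = 104.0700 * 0.99104038 = 103.13757222
K * exp(-rT) = 92.5100 * 0.97726248 = 90.40655237
P = C - S*exp(-qT) + K*exp(-rT)
P = 13.1381 - 103.13757222 + 90.40655237 = 0.4071

Answer: Put price = 0.4071


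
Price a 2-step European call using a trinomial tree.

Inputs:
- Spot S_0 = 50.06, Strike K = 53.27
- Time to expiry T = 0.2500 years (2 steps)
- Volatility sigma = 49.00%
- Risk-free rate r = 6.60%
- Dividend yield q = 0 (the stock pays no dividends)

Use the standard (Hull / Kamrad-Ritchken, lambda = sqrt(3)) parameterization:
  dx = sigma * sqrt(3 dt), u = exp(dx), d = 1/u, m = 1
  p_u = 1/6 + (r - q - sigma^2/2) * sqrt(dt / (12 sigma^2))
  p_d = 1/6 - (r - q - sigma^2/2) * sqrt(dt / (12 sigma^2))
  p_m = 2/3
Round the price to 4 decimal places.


Answer: Price = V(0,0) = 3.8180

Derivation:
dt = T/N = 0.125000; dx = sigma*sqrt(3*dt) = 0.300062
u = exp(dx) = 1.349943; d = 1/u = 0.740772
p_u = 0.155409, p_m = 0.666667, p_d = 0.177925
Discount per step: exp(-r*dt) = 0.991784
Stock lattice S(k, j) with j the centered position index:
  k=0: S(0,+0) = 50.0600
  k=1: S(1,-1) = 37.0830; S(1,+0) = 50.0600; S(1,+1) = 67.5782
  k=2: S(2,-2) = 27.4701; S(2,-1) = 37.0830; S(2,+0) = 50.0600; S(2,+1) = 67.5782; S(2,+2) = 91.2267
Terminal payoffs V(N, j) = max(S_T - K, 0):
  V(2,-2) = 0.000000; V(2,-1) = 0.000000; V(2,+0) = 0.000000; V(2,+1) = 14.308155; V(2,+2) = 37.956669
Backward induction: V(k, j) = exp(-r*dt) * [p_u * V(k+1, j+1) + p_m * V(k+1, j) + p_d * V(k+1, j-1)]
  V(1,-1) = exp(-r*dt) * [p_u*0.000000 + p_m*0.000000 + p_d*0.000000] = 0.000000
  V(1,+0) = exp(-r*dt) * [p_u*14.308155 + p_m*0.000000 + p_d*0.000000] = 2.205341
  V(1,+1) = exp(-r*dt) * [p_u*37.956669 + p_m*14.308155 + p_d*0.000000] = 15.310727
  V(0,+0) = exp(-r*dt) * [p_u*15.310727 + p_m*2.205341 + p_d*0.000000] = 3.818017


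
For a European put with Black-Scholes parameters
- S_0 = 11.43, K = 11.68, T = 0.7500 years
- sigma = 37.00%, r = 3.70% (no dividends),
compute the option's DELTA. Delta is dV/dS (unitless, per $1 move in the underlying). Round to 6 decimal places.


d1 = 0.1792937868; d2 = -0.1411356126
phi(d1) = 0.3925812864; exp(-qT) = 1.0000000000; exp(-rT) = 0.9726314943
N(-d1) = 0.4288535126
Delta = -exp(-qT) * N(-d1) = -1.0000000000 * 0.4288535126 = -0.428854

Answer: Delta = -0.428854


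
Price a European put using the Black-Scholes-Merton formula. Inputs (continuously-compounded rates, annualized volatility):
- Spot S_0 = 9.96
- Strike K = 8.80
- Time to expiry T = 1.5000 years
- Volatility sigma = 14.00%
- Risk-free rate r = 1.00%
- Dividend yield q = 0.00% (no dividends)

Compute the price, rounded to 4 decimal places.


d1 = (ln(S/K) + (r - q + 0.5*sigma^2) * T) / (sigma * sqrt(T)) = 0.89537802
d2 = d1 - sigma * sqrt(T) = 0.72391374
exp(-rT) = 0.98511194; exp(-qT) = 1.00000000
P = K * exp(-rT) * N(-d2) - S_0 * exp(-qT) * N(-d1)
N(-d1) = 0.18529252; N(-d2) = 0.23455935
P = 8.8000 * 0.98511194 * 0.23455935 - 9.9600 * 1.00000000 * 0.18529252 = 0.1879

Answer: Price = 0.1879


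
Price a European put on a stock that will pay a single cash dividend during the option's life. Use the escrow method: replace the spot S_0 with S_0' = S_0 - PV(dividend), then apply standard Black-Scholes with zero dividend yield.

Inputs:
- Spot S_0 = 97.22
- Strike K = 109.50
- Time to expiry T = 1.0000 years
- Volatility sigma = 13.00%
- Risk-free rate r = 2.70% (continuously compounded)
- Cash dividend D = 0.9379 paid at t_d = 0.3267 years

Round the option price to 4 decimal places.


Answer: Price = 11.9269

Derivation:
PV(D) = D * exp(-r * t_d) = 0.9379 * 0.99121789 = 0.92966326
S_0' = S_0 - PV(D) = 97.2200 - 0.92966326 = 96.29033674
d1 = (ln(S_0'/K) + (r + sigma^2/2)*T) / (sigma*sqrt(T)) = -0.71620447
d2 = d1 - sigma*sqrt(T) = -0.84620447
exp(-rT) = 0.97336124
N(-d1) = 0.76306745; N(-d2) = 0.80128066
P = K * exp(-rT) * N(-d2) - S_0' * N(-d1) = 109.5000 * 0.97336124 * 0.80128066 - 96.29033674 * 0.76306745 = 11.9269


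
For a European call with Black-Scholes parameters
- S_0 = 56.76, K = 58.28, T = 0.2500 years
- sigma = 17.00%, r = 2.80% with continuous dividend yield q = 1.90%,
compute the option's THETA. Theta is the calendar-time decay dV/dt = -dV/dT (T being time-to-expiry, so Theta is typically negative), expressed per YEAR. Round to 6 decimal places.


d1 = -0.2419368122; d2 = -0.3269368122
phi(d1) = 0.3874357526; exp(-qT) = 0.9952612634; exp(-rT) = 0.9930244429
Theta = -S*exp(-qT)*phi(d1)*sigma/(2*sqrt(T)) - r*K*exp(-rT)*N(d2) + q*S*exp(-qT)*N(d1)
N(d1) = 0.4044145626; N(d2) = 0.3718578388; sqrt(T) = 0.5000000000
Term 1 = -56.7600 * 0.9952612634 * 0.3874357526 * 0.1700 / (2 * 0.5000000000) = -3.7207295575
Term 2 = -0.0280 * 58.2800 * 0.9930244429 * 0.3718578388 = -0.6025796405
Term 3 = 0.0190 * 56.7600 * 0.9952612634 * 0.4044145626 = 0.4340701033
Theta = -3.7207295575 + (-0.6025796405) + (0.4340701033) = -3.889239

Answer: Theta = -3.889239
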